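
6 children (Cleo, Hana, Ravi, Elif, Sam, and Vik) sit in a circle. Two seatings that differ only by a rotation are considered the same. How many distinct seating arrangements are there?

120

Seat Cleo anywhere (absorbing the rotational symmetry), then permute the other 5: (5)! = 120.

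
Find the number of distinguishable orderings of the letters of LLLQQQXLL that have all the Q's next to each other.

Treat the 3 copies of Q as a single block. The multiset to arrange is then {QQQ, L, L, L, L, L, X}, 7 items in all.
That gives (7)!/(5!) = 42 arrangements.

42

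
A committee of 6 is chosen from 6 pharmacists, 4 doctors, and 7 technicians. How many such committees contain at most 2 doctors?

11154

Split by how many doctors are chosen (0 through 2).
Sum: C(4,0)·C(13,6) + C(4,1)·C(13,5) + C(4,2)·C(13,4) = 1716 + 5148 + 4290 = 11154.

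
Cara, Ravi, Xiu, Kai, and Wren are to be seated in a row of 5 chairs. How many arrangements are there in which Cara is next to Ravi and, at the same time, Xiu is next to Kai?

Treat {Cara,Ravi} as one block (2 orders) and {Xiu,Kai} as another (2 orders).
That leaves 3 units to arrange: 2 × 2 × 3! = 4 × 6 = 24.

24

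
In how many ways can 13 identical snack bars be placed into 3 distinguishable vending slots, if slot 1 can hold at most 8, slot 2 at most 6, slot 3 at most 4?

20

By stars and bars, unrestricted non-negative solutions to x_1+…+x_3 = 13 number C(13+2,2) = 105.
Subtract solutions that violate a single cap (substitute x_i' = x_i − (cap_i+1)): x_1 ≥ 9 gives C(6,2) = 15; x_2 ≥ 7 gives C(8,2) = 28; x_3 ≥ 5 gives C(10,2) = 45. Together 88.
Add back pairs where two caps are both exceeded: 0 + 0 + 3 = 3.
By inclusion–exclusion the count is 105 − 88 + 3 = 20.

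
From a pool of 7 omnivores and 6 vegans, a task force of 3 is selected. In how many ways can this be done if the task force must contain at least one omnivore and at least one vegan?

231

Total 3-person selections from all 13: C(13,3) = 286.
Selections missing a whole group: no omnivores → C(6,3) = 20; no vegans → C(7,3) = 35.
Both groups omitted at once is impossible, so 286 − 55 = 231.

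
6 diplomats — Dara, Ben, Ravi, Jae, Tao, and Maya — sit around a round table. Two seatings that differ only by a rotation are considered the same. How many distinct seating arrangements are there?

120

Fix one person's seat to break rotational symmetry; the remaining 5 people can be arranged in (5)! = 120 ways.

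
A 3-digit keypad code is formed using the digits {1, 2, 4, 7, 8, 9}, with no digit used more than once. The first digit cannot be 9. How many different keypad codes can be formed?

The first digit has 6−1 = 5 choices (anything except 9).
The remaining 2 digits are filled from the other 5 symbols without repetition: 5 × 4 = 20.
Total: 5 × 20 = 100.

100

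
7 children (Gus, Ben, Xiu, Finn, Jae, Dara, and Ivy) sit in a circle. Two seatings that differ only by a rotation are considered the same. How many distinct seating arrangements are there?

720

Seat Gus anywhere (absorbing the rotational symmetry), then permute the other 6: (6)! = 720.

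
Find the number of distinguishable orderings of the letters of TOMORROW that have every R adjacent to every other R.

840

Treat the 2 copies of R as a single block. The multiset to arrange is then {RR, M, O, O, O, T, W}, 7 items in all.
That gives (7)!/(3!) = 840 arrangements.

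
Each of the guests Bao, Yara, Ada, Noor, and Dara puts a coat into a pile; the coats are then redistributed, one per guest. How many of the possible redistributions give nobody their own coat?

44

Let Aᵢ be the assignments in which guest i gets their own coat. We want the size of the complement of A₁∪…∪A_5.
By inclusion–exclusion this is Σ_{j=0}^{5} (−1)^j C(5,j)·(5−j)!.
Computing: 120 − 120 + 60 − 20 + 5 − 1 = 44.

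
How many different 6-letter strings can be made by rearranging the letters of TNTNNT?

TNTNNT has 6 letters with N appearing 3 times and T appearing 3 times.
The number of distinct arrangements is 6!/(3!·3!) = 720/36 = 20.

20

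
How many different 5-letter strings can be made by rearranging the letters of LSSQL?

Letter multiplicities in LSSQL: L×2, Q×1, S×2.
So there are 5! / (2!·2!) = 30 distinguishable arrangements.

30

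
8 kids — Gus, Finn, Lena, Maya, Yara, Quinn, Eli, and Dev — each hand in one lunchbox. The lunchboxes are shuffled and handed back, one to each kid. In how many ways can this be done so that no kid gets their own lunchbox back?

Let Aᵢ be the assignments in which kid i gets their own lunchbox. We want the size of the complement of A₁∪…∪A_8.
By inclusion–exclusion this is Σ_{j=0}^{8} (−1)^j C(8,j)·(8−j)!.
Computing: 40320 − 40320 + 20160 − 6720 + 1680 − 336 + 56 − 8 + 1 = 14833.

14833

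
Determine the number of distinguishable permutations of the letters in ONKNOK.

90

ONKNOK has 6 letters with K appearing twice, N appearing twice, and O appearing twice.
Dividing 6! = 720 by 2!·2!·2! = 8 for the repeated letters gives 90.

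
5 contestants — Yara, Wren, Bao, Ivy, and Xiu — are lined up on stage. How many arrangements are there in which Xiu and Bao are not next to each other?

72

There are 5! = 120 arrangements in all. If Xiu and Bao are adjacent, merging them into one block gives 2·(4)! = 48 arrangements.
So 120 − 48 = 72 arrangements keep them apart.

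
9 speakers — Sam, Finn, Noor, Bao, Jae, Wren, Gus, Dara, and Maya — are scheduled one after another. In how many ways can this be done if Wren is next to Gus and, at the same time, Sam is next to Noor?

Treat {Wren,Gus} as one block (2 orders) and {Sam,Noor} as another (2 orders).
That leaves 7 units to arrange: 2 × 2 × 7! = 4 × 5040 = 20160.

20160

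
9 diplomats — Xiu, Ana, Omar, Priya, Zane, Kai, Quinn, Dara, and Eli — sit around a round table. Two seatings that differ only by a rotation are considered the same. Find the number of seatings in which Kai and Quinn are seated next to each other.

10080

Treat {Kai, Quinn} as one unit (2 internal orders) and seat the resulting 8 units around the table: (7)! circular arrangements.
So 2 × (7)! = 2 × 5040 = 10080.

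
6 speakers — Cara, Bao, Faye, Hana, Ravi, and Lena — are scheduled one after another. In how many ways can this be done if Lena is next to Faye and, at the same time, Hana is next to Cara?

Treat {Lena,Faye} as one block (2 orders) and {Hana,Cara} as another (2 orders).
That leaves 4 units to arrange: 2 × 2 × 4! = 4 × 24 = 96.

96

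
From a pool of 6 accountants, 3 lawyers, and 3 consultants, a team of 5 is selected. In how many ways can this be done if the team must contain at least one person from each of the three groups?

540

With no constraint there are C(12,5) = 792 possible selections.
Subtract selections that omit an entire group: no accountants → C(6,5) = 6; no lawyers → C(9,5) = 126; no consultants → C(9,5) = 126.
Add back selections omitting two groups (i.e. drawn from a single group): C(6,5) + C(3,5) + C(3,5) = 6.
By inclusion–exclusion: 792 − 258 + 6 = 540.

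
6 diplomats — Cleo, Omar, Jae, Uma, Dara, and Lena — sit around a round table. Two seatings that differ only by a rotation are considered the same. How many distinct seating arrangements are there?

120

Fix one person's seat to break rotational symmetry; the remaining 5 people can be arranged in (5)! = 120 ways.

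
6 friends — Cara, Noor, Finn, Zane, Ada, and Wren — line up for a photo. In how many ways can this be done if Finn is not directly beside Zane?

Of the 6! = 720 arrangements, those with Finn and Zane adjacent number 2 × 5! = 240 (treat the pair as a block with 2 internal orders).
Complementary counting: 720 − 240 = 480.

480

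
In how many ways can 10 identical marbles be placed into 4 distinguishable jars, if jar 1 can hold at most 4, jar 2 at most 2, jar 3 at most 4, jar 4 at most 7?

Ignoring the caps, the number of non-negative solutions to x_1+…+x_4 = 10 is C(13,3) = 286.
Subtract solutions that violate a single cap (substitute x_i' = x_i − (cap_i+1)): x_1 ≥ 5 gives C(8,3) = 56; x_2 ≥ 3 gives C(10,3) = 120; x_3 ≥ 5 gives C(8,3) = 56; x_4 ≥ 8 gives C(5,3) = 10. Together 242.
Add back pairs where two caps are both exceeded: 10 + 1 + 0 + 10 + 0 + 0 = 21.
By inclusion–exclusion the count is 286 − 242 + 21 = 65.

65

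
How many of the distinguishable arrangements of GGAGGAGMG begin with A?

With the first slot taken by A, it remains to arrange the other 8 letters (GGGGAGMG).
Those 8 letters have G appearing 6 times, giving (8)!/(6!) = 56.

56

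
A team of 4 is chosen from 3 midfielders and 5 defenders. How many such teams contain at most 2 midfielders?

Split by how many midfielders are chosen (0 through 2).
Sum: C(3,0)·C(5,4) + C(3,1)·C(5,3) + C(3,2)·C(5,2) = 5 + 30 + 30 = 65.

65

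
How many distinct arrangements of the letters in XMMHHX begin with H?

Fix H in the first position and arrange the remaining 5 letters.
Those 5 letters have M appearing twice and X appearing twice, giving (5)!/(2!·2!) = 30.

30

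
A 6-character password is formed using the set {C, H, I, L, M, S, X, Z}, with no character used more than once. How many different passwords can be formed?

With no repetition, fill the 6 characters in order: 8 choices, then 7, down to 3.
That product is 8 × 7 × 6 × 5 × 4 × 3 = 20160.

20160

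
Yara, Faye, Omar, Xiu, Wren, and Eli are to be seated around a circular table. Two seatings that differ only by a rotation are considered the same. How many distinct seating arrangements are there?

Seat Yara anywhere (absorbing the rotational symmetry), then permute the other 5: (5)! = 120.

120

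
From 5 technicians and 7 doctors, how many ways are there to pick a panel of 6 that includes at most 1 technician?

112

Split by how many technicians are chosen (0 through 1).
Sum: C(5,0)·C(7,6) + C(5,1)·C(7,5) = 7 + 105 = 112.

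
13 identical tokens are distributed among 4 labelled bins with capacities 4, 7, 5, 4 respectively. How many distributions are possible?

96

Ignoring the caps, the number of non-negative solutions to x_1+…+x_4 = 13 is C(16,3) = 560.
Subtract solutions that violate a single cap (substitute x_i' = x_i − (cap_i+1)): x_1 ≥ 5 gives C(11,3) = 165; x_2 ≥ 8 gives C(8,3) = 56; x_3 ≥ 6 gives C(10,3) = 120; x_4 ≥ 5 gives C(11,3) = 165. Together 506.
Add back pairs where two caps are both exceeded: 1 + 10 + 20 + 0 + 1 + 10 = 42.
By inclusion–exclusion the count is 560 − 506 + 42 = 96.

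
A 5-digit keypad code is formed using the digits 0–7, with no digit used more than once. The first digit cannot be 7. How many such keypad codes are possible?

The first digit has 8−1 = 7 choices (anything except 7).
The remaining 4 digits are filled from the other 7 symbols without repetition: 7 × 6 × 5 × 4 = 840.
Total: 7 × 840 = 5880.

5880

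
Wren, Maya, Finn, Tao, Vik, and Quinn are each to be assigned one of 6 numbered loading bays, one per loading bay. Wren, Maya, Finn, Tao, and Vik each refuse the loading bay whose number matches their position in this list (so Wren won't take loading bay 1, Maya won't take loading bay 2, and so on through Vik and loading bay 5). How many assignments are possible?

Let Aᵢ (for 1 ≤ i ≤ 5) be the placements that put person i in their forbidden loading bay. Any j of these fix j positions, leaving (6−j)! ways to fill the rest, and there are C(5,j) ways to pick which j.
By inclusion–exclusion, the number of valid placements is Σ_{j=0}^{5} (−1)^j C(5,j)·(6−j)!.
Computing: 720 − 600 + 240 − 60 + 10 − 1 = 309.

309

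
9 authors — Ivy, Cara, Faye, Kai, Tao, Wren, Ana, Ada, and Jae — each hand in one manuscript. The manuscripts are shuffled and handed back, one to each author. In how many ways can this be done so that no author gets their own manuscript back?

Let Aᵢ be the assignments in which author i gets their own manuscript. We want the size of the complement of A₁∪…∪A_9.
By inclusion–exclusion this is Σ_{j=0}^{9} (−1)^j C(9,j)·(9−j)!.
Computing: 362880 − 362880 + 181440 − 60480 + 15120 − 3024 + 504 − 72 + 9 − 1 = 133496.

133496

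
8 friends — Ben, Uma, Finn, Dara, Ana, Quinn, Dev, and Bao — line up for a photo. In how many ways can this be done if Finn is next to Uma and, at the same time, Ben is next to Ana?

2880

Treat {Finn,Uma} as one block (2 orders) and {Ben,Ana} as another (2 orders).
That leaves 6 units to arrange: 2 × 2 × 6! = 4 × 720 = 2880.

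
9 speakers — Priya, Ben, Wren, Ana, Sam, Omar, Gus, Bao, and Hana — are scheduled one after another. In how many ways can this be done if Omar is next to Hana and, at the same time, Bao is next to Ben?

Treat {Omar,Hana} as one block (2 orders) and {Bao,Ben} as another (2 orders).
That leaves 7 units to arrange: 2 × 2 × 7! = 4 × 5040 = 20160.

20160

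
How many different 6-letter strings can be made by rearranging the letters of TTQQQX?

60

Letter multiplicities in TTQQQX: Q×3, T×2, X×1.
Dividing 6! = 720 by 3!·2! = 12 for the repeated letters gives 60.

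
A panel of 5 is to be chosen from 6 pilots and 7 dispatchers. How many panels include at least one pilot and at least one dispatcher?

1260

Total 5-person selections from all 13: C(13,5) = 1287.
Subtract selections that omit an entire group: no pilots → C(7,5) = 21; no dispatchers → C(6,5) = 6.
Both groups omitted at once is impossible, so 1287 − 27 = 1260.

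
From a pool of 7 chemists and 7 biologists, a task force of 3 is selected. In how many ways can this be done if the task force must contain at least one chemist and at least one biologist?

Total 3-person selections from all 14: C(14,3) = 364.
Selections missing a whole group: no chemists → C(7,3) = 35; no biologists → C(7,3) = 35.
Both groups omitted at once is impossible, so 364 − 70 = 294.

294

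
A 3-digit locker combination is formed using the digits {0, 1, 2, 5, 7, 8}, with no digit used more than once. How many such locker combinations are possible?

This is a permutation of 3 out of 6: P(6,3) = 6!/3!.
That product is 6 × 5 × 4 = 120.

120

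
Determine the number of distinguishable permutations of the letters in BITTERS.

The 7 letters of BITTERS have repeats: T appearing twice.
So there are 7! / (2!) = 2520 distinguishable arrangements.

2520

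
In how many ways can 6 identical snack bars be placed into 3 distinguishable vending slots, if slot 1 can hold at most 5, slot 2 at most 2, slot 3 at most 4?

14

Without the upper bounds there are C(8,2) = 28 ways to split 6 among 3 vending slots.
Subtract solutions that violate a single cap (substitute x_i' = x_i − (cap_i+1)): x_1 ≥ 6 gives C(2,2) = 1; x_2 ≥ 3 gives C(5,2) = 10; x_3 ≥ 5 gives C(3,2) = 3. Together 14.
No two caps can be exceeded simultaneously, so the pair terms are all 0.
By inclusion–exclusion the count is 28 − 14 + 0 = 14.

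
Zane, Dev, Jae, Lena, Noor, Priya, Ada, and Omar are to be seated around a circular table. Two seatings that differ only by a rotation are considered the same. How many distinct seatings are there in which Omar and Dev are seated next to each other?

Glue Omar and Dev into a block (2 internal orders). Seating 7 units around a circle gives (6)! arrangements.
So 2 × (6)! = 2 × 720 = 1440.

1440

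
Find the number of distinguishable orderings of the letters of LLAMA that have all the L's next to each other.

12

Treat the 2 copies of L as a single block. The multiset to arrange is then {LL, A, A, M}, 4 items in all.
That gives (4)!/(2!) = 12 arrangements.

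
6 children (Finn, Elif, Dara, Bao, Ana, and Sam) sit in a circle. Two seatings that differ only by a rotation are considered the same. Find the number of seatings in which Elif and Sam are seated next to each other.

48

Treat {Elif, Sam} as one unit (2 internal orders) and seat the resulting 5 units around the table: (4)! circular arrangements.
So 2 × (4)! = 2 × 24 = 48.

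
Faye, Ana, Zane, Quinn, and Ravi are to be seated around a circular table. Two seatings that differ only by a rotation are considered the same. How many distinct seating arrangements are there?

Seat Faye anywhere (absorbing the rotational symmetry), then permute the other 4: (4)! = 24.

24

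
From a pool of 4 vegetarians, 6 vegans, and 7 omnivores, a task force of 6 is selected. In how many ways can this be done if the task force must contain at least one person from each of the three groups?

9996

With no constraint there are C(17,6) = 12376 possible selections.
Subtract selections that omit an entire group: no vegetarians → C(13,6) = 1716; no vegans → C(11,6) = 462; no omnivores → C(10,6) = 210.
Add back selections omitting two groups (i.e. drawn from a single group): C(4,6) + C(6,6) + C(7,6) = 8.
By inclusion–exclusion: 12376 − 2388 + 8 = 9996.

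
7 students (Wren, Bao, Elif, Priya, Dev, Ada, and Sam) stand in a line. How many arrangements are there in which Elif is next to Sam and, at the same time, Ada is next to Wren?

480

Treat {Elif,Sam} as one block (2 orders) and {Ada,Wren} as another (2 orders).
That leaves 5 units to arrange: 2 × 2 × 5! = 4 × 120 = 480.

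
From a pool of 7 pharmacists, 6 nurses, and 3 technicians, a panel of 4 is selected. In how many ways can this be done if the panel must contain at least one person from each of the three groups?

819

With no constraint there are C(16,4) = 1820 possible selections.
Subtract selections that omit an entire group: no pharmacists → C(9,4) = 126; no nurses → C(10,4) = 210; no technicians → C(13,4) = 715.
Add back selections omitting two groups (i.e. drawn from a single group): C(7,4) + C(6,4) + C(3,4) = 50.
By inclusion–exclusion: 1820 − 1051 + 50 = 819.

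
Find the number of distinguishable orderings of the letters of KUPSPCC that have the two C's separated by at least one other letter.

900

Total arrangements of KUPSPCC: 7!/(2!·2!) = 1260.
Arrangements with the C's together: treat CC as one letter, giving (6)!/(2!) = 360.
Hence 1260 − 360 = 900.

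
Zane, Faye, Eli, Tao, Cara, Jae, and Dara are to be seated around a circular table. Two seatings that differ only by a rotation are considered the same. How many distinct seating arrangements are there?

720

Seat Zane anywhere (absorbing the rotational symmetry), then permute the other 6: (6)! = 720.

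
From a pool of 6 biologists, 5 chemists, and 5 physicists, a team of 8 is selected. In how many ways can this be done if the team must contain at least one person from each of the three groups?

12495

With no constraint there are C(16,8) = 12870 possible selections.
Subtract selections that omit an entire group: no biologists → C(10,8) = 45; no chemists → C(11,8) = 165; no physicists → C(11,8) = 165.
Add back selections omitting two groups (i.e. drawn from a single group): C(6,8) + C(5,8) + C(5,8) = 0.
By inclusion–exclusion: 12870 − 375 + 0 = 12495.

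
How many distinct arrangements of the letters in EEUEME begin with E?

Fix E in the first position and arrange the remaining 5 letters.
Those 5 letters have E appearing 3 times, giving (5)!/(3!) = 20.

20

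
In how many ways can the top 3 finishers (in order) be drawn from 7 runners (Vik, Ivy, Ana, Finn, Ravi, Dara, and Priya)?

210

There are 7 choices for 1st place, 6 for 2nd, and 5 for 3rd.
That gives 7 × 6 × 5 = 210.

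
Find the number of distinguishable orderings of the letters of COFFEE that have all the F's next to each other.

60

Treat the 2 copies of F as a single block. The multiset to arrange is then {FF, C, E, E, O}, 5 items in all.
That gives (5)!/(2!) = 60 arrangements.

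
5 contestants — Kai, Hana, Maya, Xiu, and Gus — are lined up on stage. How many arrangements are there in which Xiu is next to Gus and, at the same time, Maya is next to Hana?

24

Treat {Xiu,Gus} as one block (2 orders) and {Maya,Hana} as another (2 orders).
That leaves 3 units to arrange: 2 × 2 × 3! = 4 × 6 = 24.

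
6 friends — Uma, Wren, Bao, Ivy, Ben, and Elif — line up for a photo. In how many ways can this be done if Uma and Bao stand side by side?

240

Place the 4 others and the Uma-Bao pair as 5 objects in a line; the pair has 2 internal arrangements.
That gives 2 × 5! = 2 × 120 = 240.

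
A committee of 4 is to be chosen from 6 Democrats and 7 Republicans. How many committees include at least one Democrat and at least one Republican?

665

Unrestricted: C(13,4) = 715 ways to pick any 4 of the 13.
Subtract selections that omit an entire group: no Democrats → C(7,4) = 35; no Republicans → C(6,4) = 15.
Both groups omitted at once is impossible, so 715 − 50 = 665.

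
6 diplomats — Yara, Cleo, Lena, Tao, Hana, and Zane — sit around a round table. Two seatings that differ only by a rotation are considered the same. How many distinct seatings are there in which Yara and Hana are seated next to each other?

Glue Yara and Hana into a block (2 internal orders). Seating 5 units around a circle gives (4)! arrangements.
So 2 × (4)! = 2 × 24 = 48.

48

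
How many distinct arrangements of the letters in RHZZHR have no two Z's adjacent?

60

There are 6!/(2!·2!·2!) = 90 arrangements of RHZZHR in total.
Arrangements with the Z's together: treat ZZ as one letter, giving (5)!/(2!·2!) = 30.
Hence 90 − 30 = 60.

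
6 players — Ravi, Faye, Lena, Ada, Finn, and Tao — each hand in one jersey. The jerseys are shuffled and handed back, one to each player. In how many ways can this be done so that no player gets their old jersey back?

Count assignments avoiding every fixed point. For any j of the 6 players fixed to their old jersey, the other 6−j can be arranged in (6−j)! ways.
By inclusion–exclusion this is Σ_{j=0}^{6} (−1)^j C(6,j)·(6−j)!.
Computing: 720 − 720 + 360 − 120 + 30 − 6 + 1 = 265.

265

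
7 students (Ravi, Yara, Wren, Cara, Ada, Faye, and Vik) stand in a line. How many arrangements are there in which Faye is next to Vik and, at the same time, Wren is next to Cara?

Treat {Faye,Vik} as one block (2 orders) and {Wren,Cara} as another (2 orders).
That leaves 5 units to arrange: 2 × 2 × 5! = 4 × 120 = 480.

480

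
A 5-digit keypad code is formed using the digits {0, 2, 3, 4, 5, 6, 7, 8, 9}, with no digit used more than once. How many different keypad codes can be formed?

15120

This is a permutation of 5 out of 9: P(9,5) = 9!/4!.
That product is 9 × 8 × 7 × 6 × 5 = 15120.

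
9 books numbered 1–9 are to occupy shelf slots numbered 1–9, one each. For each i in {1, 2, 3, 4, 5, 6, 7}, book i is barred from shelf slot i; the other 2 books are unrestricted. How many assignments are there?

165016

Let Aᵢ (for 1 ≤ i ≤ 7) be the placements that put book i in its forbidden shelf slot. Any j of these fix j positions, leaving (9−j)! ways to fill the rest, and there are C(7,j) ways to pick which j.
By inclusion–exclusion, the number of valid placements is Σ_{j=0}^{7} (−1)^j C(7,j)·(9−j)!.
Computing: 362880 − 282240 + 105840 − 25200 + 4200 − 504 + 42 − 2 = 165016.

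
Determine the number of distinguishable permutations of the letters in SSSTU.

SSSTU has 5 letters with S appearing 3 times.
Dividing 5! = 120 by 3! = 6 for the repeated letters gives 20.

20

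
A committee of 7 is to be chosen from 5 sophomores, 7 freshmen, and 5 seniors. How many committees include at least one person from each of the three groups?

Total 7-person selections from all 17: C(17,7) = 19448.
Subtract selections that omit an entire group: no sophomores → C(12,7) = 792; no freshmen → C(10,7) = 120; no seniors → C(12,7) = 792.
Add back selections omitting two groups (i.e. drawn from a single group): C(5,7) + C(7,7) + C(5,7) = 1.
By inclusion–exclusion: 19448 − 1704 + 1 = 17745.

17745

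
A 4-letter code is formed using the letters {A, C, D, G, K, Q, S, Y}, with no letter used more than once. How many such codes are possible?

Choose and order 4 of the 8 symbols: the first letter has 8 options, the next 7, then 6, 5.
That product is 8 × 7 × 6 × 5 = 1680.

1680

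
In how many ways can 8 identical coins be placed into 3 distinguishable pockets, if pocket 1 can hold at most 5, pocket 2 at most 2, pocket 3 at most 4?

9

By stars and bars, unrestricted non-negative solutions to x_1+…+x_3 = 8 number C(8+2,2) = 45.
Subtract solutions that violate a single cap (substitute x_i' = x_i − (cap_i+1)): x_1 ≥ 6 gives C(4,2) = 6; x_2 ≥ 3 gives C(7,2) = 21; x_3 ≥ 5 gives C(5,2) = 10. Together 37.
Add back pairs where two caps are both exceeded: 0 + 0 + 1 = 1.
By inclusion–exclusion the count is 45 − 37 + 1 = 9.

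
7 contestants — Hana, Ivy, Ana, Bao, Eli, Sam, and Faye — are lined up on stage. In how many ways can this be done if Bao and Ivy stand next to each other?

1440

Treat {Bao, Ivy} as a single unit. There are 6 units to order, and the pair itself can be ordered 2 ways.
That gives 2 × 6! = 2 × 720 = 1440.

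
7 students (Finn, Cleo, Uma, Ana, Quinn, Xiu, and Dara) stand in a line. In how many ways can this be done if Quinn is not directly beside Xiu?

There are 7! = 5040 arrangements in all. If Quinn and Xiu are adjacent, merging them into one block gives 2·(6)! = 1440 arrangements.
So 5040 − 1440 = 3600 arrangements keep them apart.

3600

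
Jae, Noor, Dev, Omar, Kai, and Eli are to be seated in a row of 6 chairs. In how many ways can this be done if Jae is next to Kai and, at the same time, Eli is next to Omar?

96

Treat {Jae,Kai} as one block (2 orders) and {Eli,Omar} as another (2 orders).
That leaves 4 units to arrange: 2 × 2 × 4! = 4 × 24 = 96.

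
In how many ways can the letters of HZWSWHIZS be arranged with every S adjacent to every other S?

Treat the 2 copies of S as a single block. The multiset to arrange is then {SS, H, H, I, W, W, Z, Z}, 8 items in all.
That gives (8)!/(2!·2!·2!) = 5040 arrangements.

5040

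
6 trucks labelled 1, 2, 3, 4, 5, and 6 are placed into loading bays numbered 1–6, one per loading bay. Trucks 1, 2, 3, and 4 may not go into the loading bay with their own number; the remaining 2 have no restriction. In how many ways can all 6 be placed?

362

Let Aᵢ (for 1 ≤ i ≤ 4) be the placements that put truck i in its forbidden loading bay. Any j of these fix j positions, leaving (6−j)! ways to fill the rest, and there are C(4,j) ways to pick which j.
By inclusion–exclusion, the number of valid placements is Σ_{j=0}^{4} (−1)^j C(4,j)·(6−j)!.
Computing: 720 − 480 + 144 − 24 + 2 = 362.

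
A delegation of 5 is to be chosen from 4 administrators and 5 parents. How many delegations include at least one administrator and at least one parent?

With no constraint there are C(9,5) = 126 possible selections.
Subtract selections that omit an entire group: no administrators → C(5,5) = 1; no parents → C(4,5) = 0.
Both groups omitted at once is impossible, so 126 − 1 = 125.

125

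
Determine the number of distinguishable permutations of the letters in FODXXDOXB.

15120

The 9 letters of FODXXDOXB have repeats: D appearing twice, O appearing twice, and X appearing 3 times.
So there are 9! / (3!·2!·2!) = 15120 distinguishable arrangements.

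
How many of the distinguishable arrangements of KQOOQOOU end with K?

105

With the last slot taken by K, it remains to arrange the other 7 letters (QOOQOOU).
Those 7 letters have O appearing 4 times and Q appearing twice, giving (7)!/(4!·2!) = 105.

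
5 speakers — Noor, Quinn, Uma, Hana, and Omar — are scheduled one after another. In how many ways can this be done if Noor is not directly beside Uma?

72

Of the 5! = 120 arrangements, those with Noor and Uma adjacent number 2 × 4! = 48 (treat the pair as a block with 2 internal orders).
So 120 − 48 = 72 arrangements keep them apart.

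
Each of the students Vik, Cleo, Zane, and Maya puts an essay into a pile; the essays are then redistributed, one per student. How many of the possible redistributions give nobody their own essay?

9

This is the derangement count D_4: permutations of 4 items with no fixed point.
By inclusion–exclusion this is Σ_{j=0}^{4} (−1)^j C(4,j)·(4−j)!.
Computing: 24 − 24 + 12 − 4 + 1 = 9.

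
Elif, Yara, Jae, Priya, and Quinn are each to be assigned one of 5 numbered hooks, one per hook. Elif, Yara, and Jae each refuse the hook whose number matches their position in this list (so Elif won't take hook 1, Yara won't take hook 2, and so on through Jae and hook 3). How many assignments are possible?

Let Aᵢ (for i ∈ {1, 2, 3}) be the placements that put person i in their forbidden hook. Any j of these fix j positions, leaving (5−j)! ways to fill the rest, and there are C(3,j) ways to pick which j.
By inclusion–exclusion, the number of valid placements is Σ_{j=0}^{3} (−1)^j C(3,j)·(5−j)!.
Computing: 120 − 72 + 18 − 2 = 64.

64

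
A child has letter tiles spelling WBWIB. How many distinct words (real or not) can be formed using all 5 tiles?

Letter multiplicities in WBWIB: B×2, I×1, W×2.
So there are 5! / (2!·2!) = 30 distinguishable arrangements.

30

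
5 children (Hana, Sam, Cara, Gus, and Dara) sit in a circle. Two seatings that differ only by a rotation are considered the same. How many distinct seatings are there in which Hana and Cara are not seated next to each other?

12

All circular seatings of 5 people number (4)! = 24.
Seatings with Hana beside Cara: treat them as a block with 2 internal orders, giving 2 × (3)! = 12.
Subtracting, 24 − 12 = 12.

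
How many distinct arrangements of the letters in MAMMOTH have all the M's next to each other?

120

Treat the 3 copies of M as a single block. The multiset to arrange is then {MMM, A, H, O, T}, 5 items in all.
All 5 items are distinct, so there are (5)! = 120 arrangements.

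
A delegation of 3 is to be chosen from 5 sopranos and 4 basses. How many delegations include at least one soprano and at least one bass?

With no constraint there are C(9,3) = 84 possible selections.
Subtract selections that omit an entire group: no sopranos → C(4,3) = 4; no basses → C(5,3) = 10.
Both groups omitted at once is impossible, so 84 − 14 = 70.

70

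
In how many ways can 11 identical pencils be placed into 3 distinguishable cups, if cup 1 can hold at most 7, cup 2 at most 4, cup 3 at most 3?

Without the upper bounds there are C(13,2) = 78 ways to split 11 among 3 cups.
Subtract solutions that violate a single cap (substitute x_i' = x_i − (cap_i+1)): x_1 ≥ 8 gives C(5,2) = 10; x_2 ≥ 5 gives C(8,2) = 28; x_3 ≥ 4 gives C(9,2) = 36. Together 74.
Add back pairs where two caps are both exceeded: 0 + 0 + 6 = 6.
By inclusion–exclusion the count is 78 − 74 + 6 = 10.

10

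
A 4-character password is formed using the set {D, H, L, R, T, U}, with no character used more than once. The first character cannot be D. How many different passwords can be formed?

The first character has 6−1 = 5 choices (anything except D).
The remaining 3 characters are filled from the other 5 symbols without repetition: 5 × 4 × 3 = 60.
Total: 5 × 60 = 300.

300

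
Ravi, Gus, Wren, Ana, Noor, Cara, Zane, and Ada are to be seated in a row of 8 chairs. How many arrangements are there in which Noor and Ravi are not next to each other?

30240

There are 8! = 40320 arrangements in all. If Noor and Ravi are adjacent, merging them into one block gives 2·(7)! = 10080 arrangements.
So 40320 − 10080 = 30240 arrangements keep them apart.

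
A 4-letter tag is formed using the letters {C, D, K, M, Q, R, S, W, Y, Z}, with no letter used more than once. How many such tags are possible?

5040

Choose and order 4 of the 10 symbols: the first letter has 10 options, the next 9, then 8, 7.
That product is 10 × 9 × 8 × 7 = 5040.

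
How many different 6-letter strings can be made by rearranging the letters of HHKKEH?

60

HHKKEH has 6 letters with H appearing 3 times and K appearing twice.
The number of distinct arrangements is 6!/(3!·2!) = 720/12 = 60.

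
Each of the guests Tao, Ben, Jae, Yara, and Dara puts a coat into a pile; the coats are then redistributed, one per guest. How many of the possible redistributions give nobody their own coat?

Count assignments avoiding every fixed point. For any j of the 5 guests fixed to their own coat, the other 5−j can be arranged in (5−j)! ways.
By inclusion–exclusion this is Σ_{j=0}^{5} (−1)^j C(5,j)·(5−j)!.
Computing: 120 − 120 + 60 − 20 + 5 − 1 = 44.

44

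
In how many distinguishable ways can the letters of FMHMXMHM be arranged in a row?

Letter multiplicities in FMHMXMHM: F×1, H×2, M×4, X×1.
So there are 8! / (4!·2!) = 840 distinguishable arrangements.

840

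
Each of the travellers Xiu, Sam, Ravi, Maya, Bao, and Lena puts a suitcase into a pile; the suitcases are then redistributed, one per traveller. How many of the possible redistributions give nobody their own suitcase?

265

This is the derangement count D_6: permutations of 6 items with no fixed point.
By inclusion–exclusion this is Σ_{j=0}^{6} (−1)^j C(6,j)·(6−j)!.
Computing: 720 − 720 + 360 − 120 + 30 − 6 + 1 = 265.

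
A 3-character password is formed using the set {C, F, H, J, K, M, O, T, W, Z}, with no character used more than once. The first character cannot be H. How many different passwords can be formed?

The first character has 10−1 = 9 choices (anything except H).
The remaining 2 characters are filled from the other 9 symbols without repetition: 9 × 8 = 72.
Total: 9 × 72 = 648.

648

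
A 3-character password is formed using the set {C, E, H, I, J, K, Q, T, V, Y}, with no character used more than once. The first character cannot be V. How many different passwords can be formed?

648

The first character has 10−1 = 9 choices (anything except V).
The remaining 2 characters are filled from the other 9 symbols without repetition: 9 × 8 = 72.
Total: 9 × 72 = 648.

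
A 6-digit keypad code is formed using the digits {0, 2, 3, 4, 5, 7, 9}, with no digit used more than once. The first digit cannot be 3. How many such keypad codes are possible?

The first digit has 7−1 = 6 choices (anything except 3).
The remaining 5 digits are filled from the other 6 symbols without repetition: 6 × 5 × 4 × 3 × 2 = 720.
Total: 6 × 720 = 4320.

4320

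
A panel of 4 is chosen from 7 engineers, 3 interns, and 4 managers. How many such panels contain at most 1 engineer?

Split by how many engineers are chosen (0 through 1).
Sum: C(7,0)·C(7,4) + C(7,1)·C(7,3) = 35 + 245 = 280.

280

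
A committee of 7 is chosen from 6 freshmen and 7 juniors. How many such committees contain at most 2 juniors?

133

Split by how many juniors are chosen (0 through 2).
Sum: C(7,0)·C(6,7) + C(7,1)·C(6,6) + C(7,2)·C(6,5) = 0 + 7 + 126 = 133.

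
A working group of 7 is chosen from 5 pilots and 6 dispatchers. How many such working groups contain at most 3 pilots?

Split by how many pilots are chosen (0 through 3).
Sum: C(5,0)·C(6,7) + C(5,1)·C(6,6) + C(5,2)·C(6,5) + C(5,3)·C(6,4) = 0 + 5 + 60 + 150 = 215.

215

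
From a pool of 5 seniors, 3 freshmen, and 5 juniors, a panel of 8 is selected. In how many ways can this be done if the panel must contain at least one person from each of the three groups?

1240

With no constraint there are C(13,8) = 1287 possible selections.
Subtract selections that omit an entire group: no seniors → C(8,8) = 1; no freshmen → C(10,8) = 45; no juniors → C(8,8) = 1.
Add back selections omitting two groups (i.e. drawn from a single group): C(5,8) + C(3,8) + C(5,8) = 0.
By inclusion–exclusion: 1287 − 47 + 0 = 1240.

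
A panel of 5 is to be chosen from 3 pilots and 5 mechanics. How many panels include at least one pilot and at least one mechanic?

With no constraint there are C(8,5) = 56 possible selections.
Selections missing a whole group: no pilots → C(5,5) = 1; no mechanics → C(3,5) = 0.
Both groups omitted at once is impossible, so 56 − 1 = 55.

55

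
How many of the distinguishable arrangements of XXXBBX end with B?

Fix B in the last position and arrange the remaining 5 letters.
Those 5 letters have X appearing 4 times, giving (5)!/(4!) = 5.

5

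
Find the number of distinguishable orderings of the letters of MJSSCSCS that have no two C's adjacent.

630

Total arrangements of MJSSCSCS: 8!/(4!·2!) = 840.
If the two C's are adjacent, glue them into one block, leaving 7 items to arrange: (7)!/(4!) = 210 ways.
Hence 840 − 210 = 630.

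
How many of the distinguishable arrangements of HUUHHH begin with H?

10

With the first slot taken by H, it remains to arrange the other 5 letters (UUHHH).
Those 5 letters have H appearing 3 times and U appearing twice, giving (5)!/(3!·2!) = 10.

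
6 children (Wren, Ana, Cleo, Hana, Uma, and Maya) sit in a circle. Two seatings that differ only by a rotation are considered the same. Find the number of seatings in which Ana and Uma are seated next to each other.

Treat {Ana, Uma} as one unit (2 internal orders) and seat the resulting 5 units around the table: (4)! circular arrangements.
So 2 × (4)! = 2 × 24 = 48.

48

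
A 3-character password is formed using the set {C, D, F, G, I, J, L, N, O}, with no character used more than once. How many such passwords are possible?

504

Choose and order 3 of the 9 symbols: the first character has 9 options, the next 8, then 7.
9 × 8 × 7 = 504.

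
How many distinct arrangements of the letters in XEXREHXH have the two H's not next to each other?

1260

There are 8!/(3!·2!·2!) = 1680 arrangements of XEXREHXH in total.
Arrangements with the H's together: treat HH as one letter, giving (7)!/(3!·2!) = 420.
Hence 1680 − 420 = 1260.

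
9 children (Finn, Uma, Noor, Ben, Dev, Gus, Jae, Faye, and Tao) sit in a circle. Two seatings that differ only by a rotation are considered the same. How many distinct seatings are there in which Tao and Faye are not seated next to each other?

30240

All circular seatings of 9 people number (8)! = 40320.
Those with Tao next to Faye: fuse the pair into one unit and seat 8 units around a circle — 2·(7)! = 10080.
Subtracting, 40320 − 10080 = 30240.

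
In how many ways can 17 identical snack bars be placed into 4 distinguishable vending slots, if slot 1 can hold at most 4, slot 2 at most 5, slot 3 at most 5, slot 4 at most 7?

Ignoring the caps, the number of non-negative solutions to x_1+…+x_4 = 17 is C(20,3) = 1140.
Subtract solutions that violate a single cap (substitute x_i' = x_i − (cap_i+1)): x_1 ≥ 5 gives C(15,3) = 455; x_2 ≥ 6 gives C(14,3) = 364; x_3 ≥ 6 gives C(14,3) = 364; x_4 ≥ 8 gives C(12,3) = 220. Together 1403.
Add back pairs where two caps are both exceeded: 84 + 84 + 35 + 56 + 20 + 20 = 299.
Subtract triples: 1 + 0 + 0 + 0 = 1.
By inclusion–exclusion the count is 1140 − 1403 + 299 − 1 = 35.

35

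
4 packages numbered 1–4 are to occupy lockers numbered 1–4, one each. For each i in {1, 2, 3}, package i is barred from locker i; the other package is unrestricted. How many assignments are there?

Let Aᵢ (for i ∈ {1, 2, 3}) be the placements that put package i in its forbidden locker. Any j of these fix j positions, leaving (4−j)! ways to fill the rest, and there are C(3,j) ways to pick which j.
By inclusion–exclusion, the number of valid placements is Σ_{j=0}^{3} (−1)^j C(3,j)·(4−j)!.
Computing: 24 − 18 + 6 − 1 = 11.

11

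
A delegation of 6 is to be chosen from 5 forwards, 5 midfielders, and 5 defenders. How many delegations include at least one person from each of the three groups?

With no constraint there are C(15,6) = 5005 possible selections.
Subtract selections that omit an entire group: no forwards → C(10,6) = 210; no midfielders → C(10,6) = 210; no defenders → C(10,6) = 210.
Add back selections omitting two groups (i.e. drawn from a single group): C(5,6) + C(5,6) + C(5,6) = 0.
By inclusion–exclusion: 5005 − 630 + 0 = 4375.

4375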